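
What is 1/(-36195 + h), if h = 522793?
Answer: 1/486598 ≈ 2.0551e-6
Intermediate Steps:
1/(-36195 + h) = 1/(-36195 + 522793) = 1/486598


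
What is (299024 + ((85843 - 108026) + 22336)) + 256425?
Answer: 555602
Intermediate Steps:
(299024 + ((85843 - 108026) + 22336)) + 256425 = (299024 + (-22183 + 22336)) + 256425 = (299024 + 153) + 256425 = 299177 + 256425 = 555602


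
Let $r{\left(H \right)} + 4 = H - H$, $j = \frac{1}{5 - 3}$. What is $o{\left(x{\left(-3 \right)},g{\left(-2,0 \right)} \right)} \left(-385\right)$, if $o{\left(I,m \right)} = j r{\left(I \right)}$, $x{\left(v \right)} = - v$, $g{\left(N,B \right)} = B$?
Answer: $770$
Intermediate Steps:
$j = \frac{1}{2} \approx 0.5$
$r{\left(H \right)} = -4$ ($r{\left(H \right)} = -4 + \left(H - H\right) = -4 + 0 = -4$)
$o{\left(I,m \right)} = -2$ ($o{\left(I,m \right)} = \frac{1}{2} \left(-4\right) = -2$)
$o{\left(x{\left(-3 \right)},g{\left(-2,0 \right)} \right)} \left(-385\right) = \left(-2\right) \left(-385\right) = 770$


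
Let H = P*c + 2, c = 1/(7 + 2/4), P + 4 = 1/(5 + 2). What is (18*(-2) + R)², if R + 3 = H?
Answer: 1723969/1225 ≈ 1407.3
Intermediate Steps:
P = -27/7 (P = -4 + 1/(5 + 2) = -4 + 1/7 = -4 + ⅐ = -27/7 ≈ -3.8571)
c = 2/15 (c = 1/(7 + 2*(¼)) = 1/(7 + ½) = 1/(15/2) = 2/15 ≈ 0.13333)
H = 52/35 (H = -27/7*2/15 + 2 = -18/35 + 2 = 52/35 ≈ 1.4857)
R = -53/35 (R = -3 + 52/35 = -53/35 ≈ -1.5143)
(18*(-2) + R)² = (18*(-2) - 53/35)² = (-36 - 53/35)² = (-1313/35)² = 1723969/1225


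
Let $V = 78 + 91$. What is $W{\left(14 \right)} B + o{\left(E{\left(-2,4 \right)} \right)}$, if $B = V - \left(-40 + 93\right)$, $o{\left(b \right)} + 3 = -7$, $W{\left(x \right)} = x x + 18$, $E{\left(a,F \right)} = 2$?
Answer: $24814$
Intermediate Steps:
$W{\left(x \right)} = 18 + x^{2}$ ($W{\left(x \right)} = x^{2} + 18 = 18 + x^{2}$)
$o{\left(b \right)} = -10$ ($o{\left(b \right)} = -3 - 7 = -10$)
$V = 169$
$B = 116$ ($B = 169 - \left(-40 + 93\right) = 169 - 53 = 116$)
$W{\left(14 \right)} B + o{\left(E{\left(-2,4 \right)} \right)} = \left(18 + 14^{2}\right) 116 - 10 = \left(18 + 196\right) 116 - 10 = 214 \cdot 116 - 10 = 24824 - 10 = 24814$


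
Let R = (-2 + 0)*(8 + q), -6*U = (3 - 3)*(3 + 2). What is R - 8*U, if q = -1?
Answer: -14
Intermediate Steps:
U = 0 (U = -(3 - 3)*(3 + 2)/6 = -0*5 = -⅙*0 = 0)
R = -14 (R = (-2 + 0)*(8 - 1) = -2*7 = -14)
R - 8*U = -14 - 8*0 = -14 + 0 = -14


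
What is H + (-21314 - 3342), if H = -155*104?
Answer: -40776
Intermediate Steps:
H = -16120
H + (-21314 - 3342) = -16120 + (-21314 - 3342) = -16120 - 24656 = -40776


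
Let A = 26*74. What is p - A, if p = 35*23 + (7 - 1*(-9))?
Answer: -1103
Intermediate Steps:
A = 1924
p = 821 (p = 805 + (7 + 9) = 805 + 16 = 821)
p - A = 821 - 1*1924 = 821 - 1924 = -1103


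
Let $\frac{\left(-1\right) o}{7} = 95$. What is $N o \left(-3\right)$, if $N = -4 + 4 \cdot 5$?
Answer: $31920$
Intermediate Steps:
$o = -665$ ($o = \left(-7\right) 95 = -665$)
$N = 16$ ($N = -4 + 20 = 16$)
$N o \left(-3\right) = 16 \left(-665\right) \left(-3\right) = \left(-10640\right) \left(-3\right) = 31920$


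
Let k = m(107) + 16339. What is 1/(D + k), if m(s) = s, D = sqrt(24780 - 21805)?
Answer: 16446/270467941 - 5*sqrt(119)/270467941 ≈ 6.0604e-5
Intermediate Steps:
D = 5*sqrt(119) (D = sqrt(2975) = 5*sqrt(119) ≈ 54.544)
k = 16446 (k = 107 + 16339 = 16446)
1/(D + k) = 1/(5*sqrt(119) + 16446) = 1/(16446 + 5*sqrt(119))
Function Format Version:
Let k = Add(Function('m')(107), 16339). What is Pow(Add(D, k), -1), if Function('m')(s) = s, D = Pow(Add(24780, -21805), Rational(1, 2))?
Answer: Add(Rational(16446, 270467941), Mul(Rational(-5, 270467941), Pow(119, Rational(1, 2)))) ≈ 6.0604e-5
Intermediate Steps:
D = Mul(5, Pow(119, Rational(1, 2))) (D = Pow(2975, Rational(1, 2)) = Mul(5, Pow(119, Rational(1, 2))) ≈ 54.544)
k = 16446 (k = Add(107, 16339) = 16446)
Pow(Add(D, k), -1) = Pow(Add(Mul(5, Pow(119, Rational(1, 2))), 16446), -1) = Pow(Add(16446, Mul(5, Pow(119, Rational(1, 2)))), -1)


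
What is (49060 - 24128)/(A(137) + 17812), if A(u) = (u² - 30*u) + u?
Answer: 6233/8152 ≈ 0.76460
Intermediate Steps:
A(u) = u² - 29*u
(49060 - 24128)/(A(137) + 17812) = (49060 - 24128)/(137*(-29 + 137) + 17812) = 24932/(137*108 + 17812) = 24932/(14796 + 17812) = 24932/32608 = 24932*(1/32608) = 6233/8152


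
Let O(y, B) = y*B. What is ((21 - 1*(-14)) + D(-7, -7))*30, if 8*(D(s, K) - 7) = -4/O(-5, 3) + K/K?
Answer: 5059/4 ≈ 1264.8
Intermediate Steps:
O(y, B) = B*y
D(s, K) = 859/120 (D(s, K) = 7 + (-4/(3*(-5)) + K/K)/8 = 7 + (-4/(-15) + 1)/8 = 7 + (-4*(-1/15) + 1)/8 = 7 + (4/15 + 1)/8 = 7 + (1/8)*(19/15) = 7 + 19/120 = 859/120)
((21 - 1*(-14)) + D(-7, -7))*30 = ((21 - 1*(-14)) + 859/120)*30 = ((21 + 14) + 859/120)*30 = (35 + 859/120)*30 = (5059/120)*30 = 5059/4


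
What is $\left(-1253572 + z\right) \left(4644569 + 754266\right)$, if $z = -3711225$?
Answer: $-26804119811495$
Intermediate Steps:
$\left(-1253572 + z\right) \left(4644569 + 754266\right) = \left(-1253572 - 3711225\right) \left(4644569 + 754266\right) = \left(-4964797\right) 5398835 = -26804119811495$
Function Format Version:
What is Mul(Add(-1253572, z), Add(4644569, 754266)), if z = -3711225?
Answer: -26804119811495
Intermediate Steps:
Mul(Add(-1253572, z), Add(4644569, 754266)) = Mul(Add(-1253572, -3711225), Add(4644569, 754266)) = Mul(-4964797, 5398835) = -26804119811495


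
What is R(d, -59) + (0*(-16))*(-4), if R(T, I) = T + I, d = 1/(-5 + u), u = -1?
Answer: -355/6 ≈ -59.167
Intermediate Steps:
d = -⅙ (d = 1/(-5 - 1) = 1/(-6) = -⅙ ≈ -0.16667)
R(T, I) = I + T
R(d, -59) + (0*(-16))*(-4) = (-59 - ⅙) + (0*(-16))*(-4) = -355/6 + 0*(-4) = -355/6 + 0 = -355/6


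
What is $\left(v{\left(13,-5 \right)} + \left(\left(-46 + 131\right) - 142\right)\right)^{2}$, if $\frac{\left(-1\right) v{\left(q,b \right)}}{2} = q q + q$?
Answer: $177241$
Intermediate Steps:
$v{\left(q,b \right)} = - 2 q - 2 q^{2}$ ($v{\left(q,b \right)} = - 2 \left(q q + q\right) = - 2 \left(q^{2} + q\right) = - 2 \left(q + q^{2}\right) = - 2 q - 2 q^{2}$)
$\left(v{\left(13,-5 \right)} + \left(\left(-46 + 131\right) - 142\right)\right)^{2} = \left(\left(-2\right) 13 \left(1 + 13\right) + \left(\left(-46 + 131\right) - 142\right)\right)^{2} = \left(\left(-2\right) 13 \cdot 14 + \left(85 - 142\right)\right)^{2} = \left(-364 - 57\right)^{2} = \left(-421\right)^{2} = 177241$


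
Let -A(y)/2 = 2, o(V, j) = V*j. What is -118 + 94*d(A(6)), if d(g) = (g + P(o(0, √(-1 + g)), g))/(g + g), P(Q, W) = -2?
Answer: -95/2 ≈ -47.500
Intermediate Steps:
A(y) = -4 (A(y) = -2*2 = -4)
d(g) = (-2 + g)/(2*g) (d(g) = (g - 2)/(g + g) = (-2 + g)/((2*g)) = (-2 + g)*(1/(2*g)) = (-2 + g)/(2*g))
-118 + 94*d(A(6)) = -118 + 94*((½)*(-2 - 4)/(-4)) = -118 + 94*((½)*(-¼)*(-6)) = -118 + 94*(¾) = -118 + 141/2 = -95/2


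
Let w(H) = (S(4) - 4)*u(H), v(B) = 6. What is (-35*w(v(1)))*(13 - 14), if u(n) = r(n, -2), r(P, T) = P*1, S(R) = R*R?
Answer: 2520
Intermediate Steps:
S(R) = R**2
r(P, T) = P
u(n) = n
w(H) = 12*H (w(H) = (4**2 - 4)*H = (16 - 4)*H = 12*H)
(-35*w(v(1)))*(13 - 14) = (-420*6)*(13 - 14) = -35*72*(-1) = -2520*(-1) = 2520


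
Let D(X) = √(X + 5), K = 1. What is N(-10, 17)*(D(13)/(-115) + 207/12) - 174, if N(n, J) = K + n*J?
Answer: -12357/4 + 507*√2/115 ≈ -3083.0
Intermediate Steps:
D(X) = √(5 + X)
N(n, J) = 1 + J*n (N(n, J) = 1 + n*J = 1 + J*n)
N(-10, 17)*(D(13)/(-115) + 207/12) - 174 = (1 + 17*(-10))*(√(5 + 13)/(-115) + 207/12) - 174 = (1 - 170)*(√18*(-1/115) + 207*(1/12)) - 174 = -169*((3*√2)*(-1/115) + 69/4) - 174 = -169*(-3*√2/115 + 69/4) - 174 = -169*(69/4 - 3*√2/115) - 174 = (-11661/4 + 507*√2/115) - 174 = -12357/4 + 507*√2/115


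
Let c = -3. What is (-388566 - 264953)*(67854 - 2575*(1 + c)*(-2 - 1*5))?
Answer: -20784518276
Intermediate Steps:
(-388566 - 264953)*(67854 - 2575*(1 + c)*(-2 - 1*5)) = (-388566 - 264953)*(67854 - 2575*(1 - 3)*(-2 - 1*5)) = -653519*(67854 - (-5150)*(-2 - 5)) = -653519*(67854 - (-5150)*(-7)) = -653519*(67854 - 2575*14) = -653519*(67854 - 36050) = -653519*31804 = -20784518276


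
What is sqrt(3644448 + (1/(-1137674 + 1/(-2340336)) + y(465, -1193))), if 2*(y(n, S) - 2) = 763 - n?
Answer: sqrt(25836985648953044602929421974535)/2662539418465 ≈ 1909.1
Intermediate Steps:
y(n, S) = 767/2 - n/2 (y(n, S) = 2 + (763 - n)/2 = 2 + (763/2 - n/2) = 767/2 - n/2)
sqrt(3644448 + (1/(-1137674 + 1/(-2340336)) + y(465, -1193))) = sqrt(3644448 + (1/(-1137674 + 1/(-2340336)) + (767/2 - 1/2*465))) = sqrt(3644448 + (1/(-1137674 - 1/2340336) + (767/2 - 465/2))) = sqrt(3644448 + (1/(-2662539418465/2340336) + 151)) = sqrt(3644448 + (-2340336/2662539418465 + 151)) = sqrt(3644448 + 402043449847879/2662539418465) = sqrt(9703888501995780199/2662539418465) = sqrt(25836985648953044602929421974535)/2662539418465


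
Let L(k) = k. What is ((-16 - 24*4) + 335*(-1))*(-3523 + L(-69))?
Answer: 1605624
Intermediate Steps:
((-16 - 24*4) + 335*(-1))*(-3523 + L(-69)) = ((-16 - 24*4) + 335*(-1))*(-3523 - 69) = ((-16 - 96) - 335)*(-3592) = (-112 - 335)*(-3592) = -447*(-3592) = 1605624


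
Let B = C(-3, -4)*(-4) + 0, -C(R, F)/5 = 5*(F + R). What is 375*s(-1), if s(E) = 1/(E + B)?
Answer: -375/701 ≈ -0.53495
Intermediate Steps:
C(R, F) = -25*F - 25*R (C(R, F) = -25*(F + R) = -5*(5*F + 5*R) = -25*F - 25*R)
B = -700 (B = (-25*(-4) - 25*(-3))*(-4) + 0 = (100 + 75)*(-4) + 0 = 175*(-4) + 0 = -700 + 0 = -700)
s(E) = 1/(-700 + E) (s(E) = 1/(E - 700) = 1/(-700 + E))
375*s(-1) = 375/(-700 - 1) = 375/(-701) = 375*(-1/701) = -375/701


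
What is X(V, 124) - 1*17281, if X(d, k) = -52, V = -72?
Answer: -17333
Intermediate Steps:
X(V, 124) - 1*17281 = -52 - 1*17281 = -52 - 17281 = -17333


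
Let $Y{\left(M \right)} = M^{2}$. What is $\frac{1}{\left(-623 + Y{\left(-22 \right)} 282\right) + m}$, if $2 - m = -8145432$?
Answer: $\frac{1}{8281299} \approx 1.2075 \cdot 10^{-7}$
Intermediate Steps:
$m = 8145434$ ($m = 2 - -8145432 = 2 + 8145432 = 8145434$)
$\frac{1}{\left(-623 + Y{\left(-22 \right)} 282\right) + m} = \frac{1}{\left(-623 + \left(-22\right)^{2} \cdot 282\right) + 8145434} = \frac{1}{\left(-623 + 484 \cdot 282\right) + 8145434} = \frac{1}{\left(-623 + 136488\right) + 8145434} = \frac{1}{135865 + 8145434} = \frac{1}{8281299}$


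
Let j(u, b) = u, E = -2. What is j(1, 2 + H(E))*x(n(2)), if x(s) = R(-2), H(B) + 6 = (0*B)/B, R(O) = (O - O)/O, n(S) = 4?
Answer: 0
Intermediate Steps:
R(O) = 0 (R(O) = 0/O = 0)
H(B) = -6 (H(B) = -6 + (0*B)/B = -6 + 0/B = -6 + 0 = -6)
x(s) = 0
j(1, 2 + H(E))*x(n(2)) = 1*0 = 0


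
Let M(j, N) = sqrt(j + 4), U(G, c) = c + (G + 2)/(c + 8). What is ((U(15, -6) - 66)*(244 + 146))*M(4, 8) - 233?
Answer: -233 - 49530*sqrt(2) ≈ -70279.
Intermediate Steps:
U(G, c) = c + (2 + G)/(8 + c)
M(j, N) = sqrt(4 + j)
((U(15, -6) - 66)*(244 + 146))*M(4, 8) - 233 = (((2 + 15 + (-6)**2 + 8*(-6))/(8 - 6) - 66)*(244 + 146))*sqrt(4 + 4) - 233 = (((2 + 15 + 36 - 48)/2 - 66)*390)*sqrt(8) - 233 = (((1/2)*5 - 66)*390)*(2*sqrt(2)) - 233 = ((5/2 - 66)*390)*(2*sqrt(2)) - 233 = (-127/2*390)*(2*sqrt(2)) - 233 = -49530*sqrt(2) - 233 = -233 - 49530*sqrt(2)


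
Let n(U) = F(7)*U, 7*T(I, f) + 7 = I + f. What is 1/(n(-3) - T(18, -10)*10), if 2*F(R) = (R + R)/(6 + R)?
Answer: -91/277 ≈ -0.32852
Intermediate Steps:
T(I, f) = -1 + I/7 + f/7 (T(I, f) = -1 + (I + f)/7 = -1 + (I/7 + f/7) = -1 + I/7 + f/7)
F(R) = R/(6 + R) (F(R) = ((R + R)/(6 + R))/2 = ((2*R)/(6 + R))/2 = (2*R/(6 + R))/2 = R/(6 + R))
n(U) = 7*U/13 (n(U) = (7/(6 + 7))*U = (7/13)*U = (7*(1/13))*U = 7*U/13)
1/(n(-3) - T(18, -10)*10) = 1/((7/13)*(-3) - (-1 + (⅐)*18 + (⅐)*(-10))*10) = 1/(-21/13 - (-1 + 18/7 - 10/7)*10) = 1/(-21/13 - 10/7) = 1/(-277/91) = -91/277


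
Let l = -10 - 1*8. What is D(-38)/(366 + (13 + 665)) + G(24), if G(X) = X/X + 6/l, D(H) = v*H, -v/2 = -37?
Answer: -529/261 ≈ -2.0268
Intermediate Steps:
v = 74 (v = -2*(-37) = 74)
l = -18 (l = -10 - 8 = -18)
D(H) = 74*H
G(X) = ⅔ (G(X) = X/X + 6/(-18) = 1 + 6*(-1/18) = 1 - ⅓ = ⅔)
D(-38)/(366 + (13 + 665)) + G(24) = (74*(-38))/(366 + (13 + 665)) + ⅔ = -2812/(366 + 678) + ⅔ = -2812/1044 + ⅔ = -2812*1/1044 + ⅔ = -703/261 + ⅔ = -529/261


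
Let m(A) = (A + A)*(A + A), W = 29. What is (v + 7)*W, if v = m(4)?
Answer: 2059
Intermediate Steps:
m(A) = 4*A² (m(A) = (2*A)*(2*A) = 4*A²)
v = 64 (v = 4*4² = 4*16 = 64)
(v + 7)*W = (64 + 7)*29 = 71*29 = 2059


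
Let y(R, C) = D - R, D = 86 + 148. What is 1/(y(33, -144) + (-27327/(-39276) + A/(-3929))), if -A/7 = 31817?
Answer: 51438468/13290758477 ≈ 0.0038702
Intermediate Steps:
A = -222719 (A = -7*31817 = -222719)
D = 234
y(R, C) = 234 - R
1/(y(33, -144) + (-27327/(-39276) + A/(-3929))) = 1/((234 - 1*33) + (-27327/(-39276) - 222719/(-3929))) = 1/((234 - 33) + (-27327*(-1/39276) - 222719*(-1/3929))) = 1/(201 + (9109/13092 + 222719/3929)) = 1/(201 + 2951626409/51438468) = 1/(13290758477/51438468) = 51438468/13290758477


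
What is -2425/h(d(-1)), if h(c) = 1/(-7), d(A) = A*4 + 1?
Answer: 16975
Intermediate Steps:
d(A) = 1 + 4*A (d(A) = 4*A + 1 = 1 + 4*A)
h(c) = -⅐
-2425/h(d(-1)) = -2425/(-⅐) = -2425*(-7) = 16975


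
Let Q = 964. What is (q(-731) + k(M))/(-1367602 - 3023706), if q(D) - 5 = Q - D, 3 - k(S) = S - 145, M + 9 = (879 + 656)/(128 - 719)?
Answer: -549511/1297631514 ≈ -0.00042347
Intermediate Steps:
M = -6854/591 (M = -9 + (879 + 656)/(128 - 719) = -9 + 1535/(-591) = -9 + 1535*(-1/591) = -9 - 1535/591 = -6854/591 ≈ -11.597)
k(S) = 148 - S (k(S) = 3 - (S - 145) = 3 - (-145 + S) = 3 + (145 - S) = 148 - S)
q(D) = 969 - D (q(D) = 5 + (964 - D) = 969 - D)
(q(-731) + k(M))/(-1367602 - 3023706) = ((969 - 1*(-731)) + (148 - 1*(-6854/591)))/(-1367602 - 3023706) = ((969 + 731) + (148 + 6854/591))/(-4391308) = (1700 + 94322/591)*(-1/4391308) = (1099022/591)*(-1/4391308) = -549511/1297631514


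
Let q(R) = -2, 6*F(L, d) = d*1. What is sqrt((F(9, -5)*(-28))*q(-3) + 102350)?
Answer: sqrt(920730)/3 ≈ 319.85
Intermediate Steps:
F(L, d) = d/6 (F(L, d) = (d*1)/6 = d/6)
sqrt((F(9, -5)*(-28))*q(-3) + 102350) = sqrt((((1/6)*(-5))*(-28))*(-2) + 102350) = sqrt(-5/6*(-28)*(-2) + 102350) = sqrt((70/3)*(-2) + 102350) = sqrt(-140/3 + 102350) = sqrt(306910/3) = sqrt(920730)/3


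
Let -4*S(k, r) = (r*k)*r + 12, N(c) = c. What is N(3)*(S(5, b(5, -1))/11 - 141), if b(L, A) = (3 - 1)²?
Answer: -4722/11 ≈ -429.27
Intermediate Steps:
b(L, A) = 4 (b(L, A) = 2² = 4)
S(k, r) = -3 - k*r²/4 (S(k, r) = -((r*k)*r + 12)/4 = -((k*r)*r + 12)/4 = -(k*r² + 12)/4 = -(12 + k*r²)/4 = -3 - k*r²/4)
N(3)*(S(5, b(5, -1))/11 - 141) = 3*((-3 - ¼*5*4²)/11 - 141) = 3*((-3 - ¼*5*16)*(1/11) - 141) = 3*((-3 - 20)*(1/11) - 141) = 3*(-23*1/11 - 141) = 3*(-23/11 - 141) = 3*(-1574/11) = -4722/11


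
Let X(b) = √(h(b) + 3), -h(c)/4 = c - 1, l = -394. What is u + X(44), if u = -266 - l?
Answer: 128 + 13*I ≈ 128.0 + 13.0*I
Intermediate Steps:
h(c) = 4 - 4*c (h(c) = -4*(c - 1) = -4*(-1 + c) = 4 - 4*c)
u = 128 (u = -266 - 1*(-394) = -266 + 394 = 128)
X(b) = √(7 - 4*b) (X(b) = √((4 - 4*b) + 3) = √(7 - 4*b))
u + X(44) = 128 + √(7 - 4*44) = 128 + √(7 - 176) = 128 + √(-169) = 128 + 13*I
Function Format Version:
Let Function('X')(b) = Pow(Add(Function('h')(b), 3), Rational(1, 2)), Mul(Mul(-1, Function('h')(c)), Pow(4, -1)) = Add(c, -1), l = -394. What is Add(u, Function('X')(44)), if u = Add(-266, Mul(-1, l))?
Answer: Add(128, Mul(13, I)) ≈ Add(128.00, Mul(13.000, I))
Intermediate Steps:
Function('h')(c) = Add(4, Mul(-4, c)) (Function('h')(c) = Mul(-4, Add(c, -1)) = Mul(-4, Add(-1, c)) = Add(4, Mul(-4, c)))
u = 128 (u = Add(-266, Mul(-1, -394)) = Add(-266, 394) = 128)
Function('X')(b) = Pow(Add(7, Mul(-4, b)), Rational(1, 2)) (Function('X')(b) = Pow(Add(Add(4, Mul(-4, b)), 3), Rational(1, 2)) = Pow(Add(7, Mul(-4, b)), Rational(1, 2)))
Add(u, Function('X')(44)) = Add(128, Pow(Add(7, Mul(-4, 44)), Rational(1, 2))) = Add(128, Pow(Add(7, -176), Rational(1, 2))) = Add(128, Pow(-169, Rational(1, 2))) = Add(128, Mul(13, I))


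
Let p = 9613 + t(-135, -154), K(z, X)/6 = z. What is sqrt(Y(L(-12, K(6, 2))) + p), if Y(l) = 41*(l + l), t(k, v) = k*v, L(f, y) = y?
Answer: sqrt(33355) ≈ 182.63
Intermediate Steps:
K(z, X) = 6*z
p = 30403 (p = 9613 - 135*(-154) = 9613 + 20790 = 30403)
Y(l) = 82*l (Y(l) = 41*(2*l) = 82*l)
sqrt(Y(L(-12, K(6, 2))) + p) = sqrt(82*(6*6) + 30403) = sqrt(82*36 + 30403) = sqrt(2952 + 30403) = sqrt(33355)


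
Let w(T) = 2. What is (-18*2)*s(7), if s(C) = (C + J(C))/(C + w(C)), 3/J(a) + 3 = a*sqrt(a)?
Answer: -4694/167 - 42*sqrt(7)/167 ≈ -28.773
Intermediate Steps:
J(a) = 3/(-3 + a**(3/2)) (J(a) = 3/(-3 + a*sqrt(a)) = 3/(-3 + a**(3/2)))
s(C) = (C + 3/(-3 + C**(3/2)))/(2 + C) (s(C) = (C + 3/(-3 + C**(3/2)))/(C + 2) = (C + 3/(-3 + C**(3/2)))/(2 + C))
(-18*2)*s(7) = (-18*2)*((3 + 7*(-3 + 7**(3/2)))/((-3 + 7**(3/2))*(2 + 7))) = -36*(3 + 7*(-3 + 7*sqrt(7)))/((-3 + 7*sqrt(7))*9) = -36*(3 + (-21 + 49*sqrt(7)))/((-3 + 7*sqrt(7))*9) = -36*(-18 + 49*sqrt(7))/((-3 + 7*sqrt(7))*9) = -4*(-18 + 49*sqrt(7))/(-3 + 7*sqrt(7))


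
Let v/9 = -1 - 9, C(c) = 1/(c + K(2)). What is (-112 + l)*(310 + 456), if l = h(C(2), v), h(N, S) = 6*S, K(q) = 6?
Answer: -499432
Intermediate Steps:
C(c) = 1/(6 + c) (C(c) = 1/(c + 6) = 1/(6 + c))
v = -90 (v = 9*(-1 - 9) = 9*(-10) = -90)
l = -540 (l = 6*(-90) = -540)
(-112 + l)*(310 + 456) = (-112 - 540)*(310 + 456) = -652*766 = -499432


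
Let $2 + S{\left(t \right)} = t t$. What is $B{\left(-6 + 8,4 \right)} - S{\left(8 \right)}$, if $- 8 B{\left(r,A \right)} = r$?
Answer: $- \frac{249}{4} \approx -62.25$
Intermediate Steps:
$S{\left(t \right)} = -2 + t^{2}$ ($S{\left(t \right)} = -2 + t t = -2 + t^{2}$)
$B{\left(r,A \right)} = - \frac{r}{8}$
$B{\left(-6 + 8,4 \right)} - S{\left(8 \right)} = - \frac{-6 + 8}{8} - \left(-2 + 8^{2}\right) = \left(- \frac{1}{8}\right) 2 - \left(-2 + 64\right) = - \frac{1}{4} - 62 = - \frac{249}{4}$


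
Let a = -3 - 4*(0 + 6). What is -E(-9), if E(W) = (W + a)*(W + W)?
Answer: -648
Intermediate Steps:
a = -27 (a = -3 - 4*6 = -3 - 24 = -27)
E(W) = 2*W*(-27 + W) (E(W) = (W - 27)*(W + W) = (-27 + W)*(2*W) = 2*W*(-27 + W))
-E(-9) = -2*(-9)*(-27 - 9) = -2*(-9)*(-36) = -1*648 = -648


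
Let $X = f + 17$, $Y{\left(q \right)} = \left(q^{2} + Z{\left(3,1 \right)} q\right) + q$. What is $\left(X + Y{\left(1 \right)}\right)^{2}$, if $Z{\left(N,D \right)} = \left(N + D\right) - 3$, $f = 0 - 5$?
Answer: $225$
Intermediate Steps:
$f = -5$
$Z{\left(N,D \right)} = -3 + D + N$ ($Z{\left(N,D \right)} = \left(D + N\right) - 3 = -3 + D + N$)
$Y{\left(q \right)} = q^{2} + 2 q$ ($Y{\left(q \right)} = \left(q^{2} + \left(-3 + 1 + 3\right) q\right) + q = \left(q^{2} + 1 q\right) + q = \left(q^{2} + q\right) + q = \left(q + q^{2}\right) + q = q^{2} + 2 q$)
$X = 12$ ($X = -5 + 17 = 12$)
$\left(X + Y{\left(1 \right)}\right)^{2} = \left(12 + 1 \left(2 + 1\right)\right)^{2} = \left(12 + 1 \cdot 3\right)^{2} = \left(12 + 3\right)^{2} = 15^{2} = 225$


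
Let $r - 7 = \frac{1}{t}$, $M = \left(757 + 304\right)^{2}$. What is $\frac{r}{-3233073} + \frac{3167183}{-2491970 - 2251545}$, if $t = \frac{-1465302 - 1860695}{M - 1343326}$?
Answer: $- \frac{34057435514439701683}{51007923274934155215} \approx -0.66769$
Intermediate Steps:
$M = 1125721$ ($M = 1061^{2} = 1125721$)
$t = \frac{3325997}{217605}$ ($t = \frac{-1465302 - 1860695}{1125721 - 1343326} = - \frac{3325997}{-217605} = \left(-3325997\right) \left(- \frac{1}{217605}\right) = \frac{3325997}{217605} \approx 15.285$)
$r = \frac{23499584}{3325997}$ ($r = 7 + \frac{1}{\frac{3325997}{217605}} = 7 + \frac{217605}{3325997} = \frac{23499584}{3325997} \approx 7.0654$)
$\frac{r}{-3233073} + \frac{3167183}{-2491970 - 2251545} = \frac{23499584}{3325997 \left(-3233073\right)} + \frac{3167183}{-2491970 - 2251545} = \frac{23499584}{3325997} \left(- \frac{1}{3233073}\right) + \frac{3167183}{-4743515} = - \frac{23499584}{10753191098781} + 3167183 \left(- \frac{1}{4743515}\right) = - \frac{23499584}{10753191098781} - \frac{3167183}{4743515} = - \frac{34057435514439701683}{51007923274934155215}$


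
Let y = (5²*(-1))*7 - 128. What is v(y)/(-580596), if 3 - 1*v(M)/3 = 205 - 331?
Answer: -129/193532 ≈ -0.00066656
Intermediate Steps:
y = -303 (y = (25*(-1))*7 - 128 = -25*7 - 128 = -175 - 128 = -303)
v(M) = 387 (v(M) = 9 - 3*(205 - 331) = 9 - 3*(-126) = 9 + 378 = 387)
v(y)/(-580596) = 387/(-580596) = 387*(-1/580596) = -129/193532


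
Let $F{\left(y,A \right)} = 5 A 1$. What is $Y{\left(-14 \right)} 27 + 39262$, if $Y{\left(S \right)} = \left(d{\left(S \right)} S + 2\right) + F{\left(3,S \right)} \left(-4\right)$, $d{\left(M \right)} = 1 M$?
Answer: $52168$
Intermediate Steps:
$d{\left(M \right)} = M$
$F{\left(y,A \right)} = 5 A$
$Y{\left(S \right)} = 2 + S^{2} - 20 S$ ($Y{\left(S \right)} = \left(S S + 2\right) + 5 S \left(-4\right) = \left(S^{2} + 2\right) - 20 S = \left(2 + S^{2}\right) - 20 S = 2 + S^{2} - 20 S$)
$Y{\left(-14 \right)} 27 + 39262 = \left(2 + \left(-14\right)^{2} - -280\right) 27 + 39262 = \left(2 + 196 + 280\right) 27 + 39262 = 478 \cdot 27 + 39262 = 12906 + 39262 = 52168$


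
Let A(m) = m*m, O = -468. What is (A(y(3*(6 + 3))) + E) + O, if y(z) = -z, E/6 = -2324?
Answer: -13683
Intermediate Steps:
E = -13944 (E = 6*(-2324) = -13944)
A(m) = m²
(A(y(3*(6 + 3))) + E) + O = ((-3*(6 + 3))² - 13944) - 468 = ((-3*9)² - 13944) - 468 = ((-1*27)² - 13944) - 468 = ((-27)² - 13944) - 468 = (729 - 13944) - 468 = -13215 - 468 = -13683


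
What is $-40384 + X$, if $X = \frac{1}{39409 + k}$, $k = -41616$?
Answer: $- \frac{89127489}{2207} \approx -40384.0$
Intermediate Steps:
$X = - \frac{1}{2207}$ ($X = \frac{1}{39409 - 41616} = \frac{1}{-2207} = - \frac{1}{2207} \approx -0.0004531$)
$-40384 + X = -40384 - \frac{1}{2207} = - \frac{89127489}{2207}$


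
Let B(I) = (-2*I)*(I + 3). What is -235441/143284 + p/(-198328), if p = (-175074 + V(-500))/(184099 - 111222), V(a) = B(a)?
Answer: -16359912918785/9956550042838 ≈ -1.6431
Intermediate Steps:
B(I) = -2*I*(3 + I) (B(I) = (-2*I)*(3 + I) = -2*I*(3 + I))
V(a) = -2*a*(3 + a)
p = -672074/72877 (p = (-175074 - 2*(-500)*(3 - 500))/(184099 - 111222) = (-175074 - 2*(-500)*(-497))/72877 = (-175074 - 497000)*(1/72877) = -672074*1/72877 = -672074/72877 ≈ -9.2220)
-235441/143284 + p/(-198328) = -235441/143284 - 672074/72877/(-198328) = -235441*1/143284 - 672074/72877*(-1/198328) = -235441/143284 + 25849/555905756 = -16359912918785/9956550042838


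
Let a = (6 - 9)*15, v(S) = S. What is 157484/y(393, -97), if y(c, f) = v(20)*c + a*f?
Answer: 157484/12225 ≈ 12.882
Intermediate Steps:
a = -45 (a = -3*15 = -45)
y(c, f) = -45*f + 20*c (y(c, f) = 20*c - 45*f = -45*f + 20*c)
157484/y(393, -97) = 157484/(-45*(-97) + 20*393) = 157484/(4365 + 7860) = 157484/12225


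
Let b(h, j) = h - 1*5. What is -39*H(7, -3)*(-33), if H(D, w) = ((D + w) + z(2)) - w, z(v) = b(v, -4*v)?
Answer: 5148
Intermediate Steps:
b(h, j) = -5 + h (b(h, j) = h - 5 = -5 + h)
z(v) = -5 + v
H(D, w) = -3 + D (H(D, w) = ((D + w) + (-5 + 2)) - w = ((D + w) - 3) - w = (-3 + D + w) - w = -3 + D)
-39*H(7, -3)*(-33) = -39*(-3 + 7)*(-33) = -39*4*(-33) = -156*(-33) = 5148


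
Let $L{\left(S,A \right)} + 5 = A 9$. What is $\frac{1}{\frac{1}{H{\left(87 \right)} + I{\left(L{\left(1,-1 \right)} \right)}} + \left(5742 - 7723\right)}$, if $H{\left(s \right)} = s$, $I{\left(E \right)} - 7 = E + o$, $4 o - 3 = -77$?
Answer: $- \frac{123}{243661} \approx -0.0005048$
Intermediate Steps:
$L{\left(S,A \right)} = -5 + 9 A$ ($L{\left(S,A \right)} = -5 + A 9 = -5 + 9 A$)
$o = - \frac{37}{2}$ ($o = \frac{3}{4} + \frac{1}{4} \left(-77\right) = \frac{3}{4} - \frac{77}{4} = - \frac{37}{2} \approx -18.5$)
$I{\left(E \right)} = - \frac{23}{2} + E$ ($I{\left(E \right)} = 7 + \left(E - \frac{37}{2}\right) = 7 + \left(- \frac{37}{2} + E\right) = - \frac{23}{2} + E$)
$\frac{1}{\frac{1}{H{\left(87 \right)} + I{\left(L{\left(1,-1 \right)} \right)}} + \left(5742 - 7723\right)} = \frac{1}{\frac{1}{87 + \left(- \frac{23}{2} + \left(-5 + 9 \left(-1\right)\right)\right)} + \left(5742 - 7723\right)} = \frac{1}{\frac{1}{87 - \frac{51}{2}} + \left(5742 - 7723\right)} = \frac{1}{\frac{1}{87 - \frac{51}{2}} - 1981} = \frac{1}{\frac{1}{\frac{123}{2}} - 1981} = \frac{1}{\frac{2}{123} - 1981} = \frac{1}{- \frac{243661}{123}} = - \frac{123}{243661}$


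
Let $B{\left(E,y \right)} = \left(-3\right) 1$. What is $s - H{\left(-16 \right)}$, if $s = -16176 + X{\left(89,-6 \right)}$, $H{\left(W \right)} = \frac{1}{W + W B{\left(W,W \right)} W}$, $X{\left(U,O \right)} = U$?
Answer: $- \frac{12612207}{784} \approx -16087.0$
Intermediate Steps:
$B{\left(E,y \right)} = -3$
$H{\left(W \right)} = \frac{1}{W - 3 W^{2}}$ ($H{\left(W \right)} = \frac{1}{W + W \left(-3\right) W} = \frac{1}{W + - 3 W W} = \frac{1}{W - 3 W^{2}}$)
$s = -16087$ ($s = -16176 + 89 = -16087$)
$s - H{\left(-16 \right)} = -16087 - \frac{1}{\left(-16\right) \left(1 - -48\right)} = -16087 - - \frac{1}{16 \left(1 + 48\right)} = -16087 - - \frac{1}{16 \cdot 49} = -16087 - \left(- \frac{1}{16}\right) \frac{1}{49} = -16087 - - \frac{1}{784} = -16087 + \frac{1}{784} = - \frac{12612207}{784}$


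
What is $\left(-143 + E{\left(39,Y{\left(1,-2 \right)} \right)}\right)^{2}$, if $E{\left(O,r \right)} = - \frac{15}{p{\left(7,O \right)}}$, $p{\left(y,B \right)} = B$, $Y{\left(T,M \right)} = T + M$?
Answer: $\frac{3474496}{169} \approx 20559.0$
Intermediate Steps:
$Y{\left(T,M \right)} = M + T$
$E{\left(O,r \right)} = - \frac{15}{O}$
$\left(-143 + E{\left(39,Y{\left(1,-2 \right)} \right)}\right)^{2} = \left(-143 - \frac{15}{39}\right)^{2} = \left(-143 - \frac{5}{13}\right)^{2} = \left(- \frac{1864}{13}\right)^{2} = \frac{3474496}{169}$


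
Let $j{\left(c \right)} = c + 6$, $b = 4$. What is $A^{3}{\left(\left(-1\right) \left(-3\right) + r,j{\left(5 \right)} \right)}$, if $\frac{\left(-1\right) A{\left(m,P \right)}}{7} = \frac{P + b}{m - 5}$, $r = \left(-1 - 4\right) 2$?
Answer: $\frac{42875}{64} \approx 669.92$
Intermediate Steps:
$j{\left(c \right)} = 6 + c$
$r = -10$ ($r = \left(-5\right) 2 = -10$)
$A{\left(m,P \right)} = - \frac{7 \left(4 + P\right)}{-5 + m}$ ($A{\left(m,P \right)} = - 7 \frac{P + 4}{m - 5} = - 7 \frac{4 + P}{-5 + m} = - \frac{7 \left(4 + P\right)}{-5 + m}$)
$A^{3}{\left(\left(-1\right) \left(-3\right) + r,j{\left(5 \right)} \right)} = \left(\frac{7 \left(-4 - \left(6 + 5\right)\right)}{-5 - 7}\right)^{3} = \left(\frac{7 \left(-4 - 11\right)}{-5 + \left(3 - 10\right)}\right)^{3} = \left(\frac{7 \left(-4 - 11\right)}{-5 - 7}\right)^{3} = \left(7 \frac{1}{-12} \left(-15\right)\right)^{3} = \left(7 \left(- \frac{1}{12}\right) \left(-15\right)\right)^{3} = \left(\frac{35}{4}\right)^{3} = \frac{42875}{64}$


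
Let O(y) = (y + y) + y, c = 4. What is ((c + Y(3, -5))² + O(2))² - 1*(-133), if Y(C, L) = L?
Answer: 182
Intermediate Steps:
O(y) = 3*y (O(y) = 2*y + y = 3*y)
((c + Y(3, -5))² + O(2))² - 1*(-133) = ((4 - 5)² + 3*2)² - 1*(-133) = ((-1)² + 6)² + 133 = (1 + 6)² + 133 = 7² + 133 = 49 + 133 = 182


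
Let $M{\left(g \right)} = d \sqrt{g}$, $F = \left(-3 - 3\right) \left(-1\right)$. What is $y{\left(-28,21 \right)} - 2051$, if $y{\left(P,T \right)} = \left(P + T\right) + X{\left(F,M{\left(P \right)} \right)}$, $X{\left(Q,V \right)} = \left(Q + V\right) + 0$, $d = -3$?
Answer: $-2052 - 6 i \sqrt{7} \approx -2052.0 - 15.875 i$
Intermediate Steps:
$F = 6$ ($F = \left(-6\right) \left(-1\right) = 6$)
$M{\left(g \right)} = - 3 \sqrt{g}$
$X{\left(Q,V \right)} = Q + V$
$y{\left(P,T \right)} = 6 + P + T - 3 \sqrt{P}$ ($y{\left(P,T \right)} = \left(P + T\right) - \left(-6 + 3 \sqrt{P}\right) = 6 + P + T - 3 \sqrt{P}$)
$y{\left(-28,21 \right)} - 2051 = \left(6 - 28 + 21 - 3 \sqrt{-28}\right) - 2051 = \left(6 - 28 + 21 - 3 \cdot 2 i \sqrt{7}\right) - 2051 = \left(6 - 28 + 21 - 6 i \sqrt{7}\right) - 2051 = \left(-1 - 6 i \sqrt{7}\right) - 2051 = -2052 - 6 i \sqrt{7}$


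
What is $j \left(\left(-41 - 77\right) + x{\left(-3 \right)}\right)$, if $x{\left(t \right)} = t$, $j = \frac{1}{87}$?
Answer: $- \frac{121}{87} \approx -1.3908$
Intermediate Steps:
$j = \frac{1}{87} \approx 0.011494$
$j \left(\left(-41 - 77\right) + x{\left(-3 \right)}\right) = \frac{\left(-41 - 77\right) - 3}{87} = \frac{-118 - 3}{87} = \frac{1}{87} \left(-121\right) = - \frac{121}{87}$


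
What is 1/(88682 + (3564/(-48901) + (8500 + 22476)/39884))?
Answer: 487591871/43240965456722 ≈ 1.1276e-5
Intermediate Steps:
1/(88682 + (3564/(-48901) + (8500 + 22476)/39884)) = 1/(88682 + (3564*(-1/48901) + 30976*(1/39884))) = 1/(88682 + (-3564/48901 + 7744/9971)) = 1/(88682 + 343152700/487591871) = 1/(43240965456722/487591871) = 487591871/43240965456722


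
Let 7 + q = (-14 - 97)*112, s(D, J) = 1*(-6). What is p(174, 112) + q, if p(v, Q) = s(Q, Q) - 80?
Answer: -12525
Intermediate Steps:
s(D, J) = -6
p(v, Q) = -86 (p(v, Q) = -6 - 80 = -86)
q = -12439 (q = -7 + (-14 - 97)*112 = -7 - 111*112 = -7 - 12432 = -12439)
p(174, 112) + q = -86 - 12439 = -12525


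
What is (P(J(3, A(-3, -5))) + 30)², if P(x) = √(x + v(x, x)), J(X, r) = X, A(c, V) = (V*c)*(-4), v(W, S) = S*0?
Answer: (30 + √3)² ≈ 1006.9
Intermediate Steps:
v(W, S) = 0
A(c, V) = -4*V*c
P(x) = √x (P(x) = √(x + 0) = √x)
(P(J(3, A(-3, -5))) + 30)² = (√3 + 30)² = (30 + √3)²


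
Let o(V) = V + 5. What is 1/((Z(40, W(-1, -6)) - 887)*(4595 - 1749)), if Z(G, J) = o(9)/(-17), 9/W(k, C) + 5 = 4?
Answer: -17/42954678 ≈ -3.9577e-7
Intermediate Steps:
o(V) = 5 + V
W(k, C) = -9 (W(k, C) = 9/(-5 + 4) = 9/(-1) = 9*(-1) = -9)
Z(G, J) = -14/17 (Z(G, J) = (5 + 9)/(-17) = 14*(-1/17) = -14/17)
1/((Z(40, W(-1, -6)) - 887)*(4595 - 1749)) = 1/((-14/17 - 887)*(4595 - 1749)) = 1/(-15093/17*2846) = 1/(-42954678/17) = -17/42954678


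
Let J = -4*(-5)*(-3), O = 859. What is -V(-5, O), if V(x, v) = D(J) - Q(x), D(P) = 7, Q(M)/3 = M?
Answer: -22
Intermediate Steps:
Q(M) = 3*M
J = -60 (J = 20*(-3) = -60)
V(x, v) = 7 - 3*x
-V(-5, O) = -(7 - 3*(-5)) = -(7 + 15) = -1*22 = -22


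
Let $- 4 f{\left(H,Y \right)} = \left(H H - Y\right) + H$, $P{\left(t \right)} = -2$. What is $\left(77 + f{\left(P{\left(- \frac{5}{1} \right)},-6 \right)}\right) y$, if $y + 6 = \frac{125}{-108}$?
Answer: $- \frac{19325}{36} \approx -536.81$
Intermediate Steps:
$f{\left(H,Y \right)} = - \frac{H}{4} - \frac{H^{2}}{4} + \frac{Y}{4}$ ($f{\left(H,Y \right)} = - \frac{\left(H H - Y\right) + H}{4} = - \frac{\left(H^{2} - Y\right) + H}{4} = - \frac{H + H^{2} - Y}{4} = - \frac{H}{4} - \frac{H^{2}}{4} + \frac{Y}{4}$)
$y = - \frac{773}{108}$ ($y = -6 + \frac{125}{-108} = -6 + 125 \left(- \frac{1}{108}\right) = -6 - \frac{125}{108} = - \frac{773}{108} \approx -7.1574$)
$\left(77 + f{\left(P{\left(- \frac{5}{1} \right)},-6 \right)}\right) y = \left(77 - \left(1 + 1\right)\right) \left(- \frac{773}{108}\right) = \left(77 - 2\right) \left(- \frac{773}{108}\right) = 75 \left(- \frac{773}{108}\right) = - \frac{19325}{36}$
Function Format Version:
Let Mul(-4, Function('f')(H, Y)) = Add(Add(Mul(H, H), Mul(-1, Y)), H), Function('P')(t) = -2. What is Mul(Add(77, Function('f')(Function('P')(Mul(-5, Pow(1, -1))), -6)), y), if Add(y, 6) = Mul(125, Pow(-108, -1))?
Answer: Rational(-19325, 36) ≈ -536.81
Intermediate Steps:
Function('f')(H, Y) = Add(Mul(Rational(-1, 4), H), Mul(Rational(-1, 4), Pow(H, 2)), Mul(Rational(1, 4), Y)) (Function('f')(H, Y) = Mul(Rational(-1, 4), Add(Add(Mul(H, H), Mul(-1, Y)), H)) = Mul(Rational(-1, 4), Add(Add(Pow(H, 2), Mul(-1, Y)), H)) = Mul(Rational(-1, 4), Add(H, Pow(H, 2), Mul(-1, Y))) = Add(Mul(Rational(-1, 4), H), Mul(Rational(-1, 4), Pow(H, 2)), Mul(Rational(1, 4), Y)))
y = Rational(-773, 108) (y = Add(-6, Mul(125, Pow(-108, -1))) = Add(-6, Mul(125, Rational(-1, 108))) = Add(-6, Rational(-125, 108)) = Rational(-773, 108) ≈ -7.1574)
Mul(Add(77, Function('f')(Function('P')(Mul(-5, Pow(1, -1))), -6)), y) = Mul(Add(77, Add(Mul(Rational(-1, 4), -2), Mul(Rational(-1, 4), Pow(-2, 2)), Mul(Rational(1, 4), -6))), Rational(-773, 108)) = Mul(Add(77, Add(Rational(1, 2), Mul(Rational(-1, 4), 4), Rational(-3, 2))), Rational(-773, 108)) = Mul(Add(77, Add(Rational(1, 2), -1, Rational(-3, 2))), Rational(-773, 108)) = Mul(Add(77, -2), Rational(-773, 108)) = Mul(75, Rational(-773, 108)) = Rational(-19325, 36)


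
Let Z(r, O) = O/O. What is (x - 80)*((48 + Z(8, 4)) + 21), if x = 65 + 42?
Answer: 1890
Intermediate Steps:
Z(r, O) = 1
x = 107
(x - 80)*((48 + Z(8, 4)) + 21) = (107 - 80)*((48 + 1) + 21) = 27*(49 + 21) = 27*70 = 1890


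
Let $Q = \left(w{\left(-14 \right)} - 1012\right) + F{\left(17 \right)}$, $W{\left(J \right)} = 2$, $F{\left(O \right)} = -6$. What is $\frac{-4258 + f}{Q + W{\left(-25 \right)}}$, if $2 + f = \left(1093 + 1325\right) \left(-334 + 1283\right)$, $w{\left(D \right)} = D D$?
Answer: $- \frac{1145211}{410} \approx -2793.2$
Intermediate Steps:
$w{\left(D \right)} = D^{2}$
$f = 2294680$ ($f = -2 + \left(1093 + 1325\right) \left(-334 + 1283\right) = -2 + 2418 \cdot 949 = -2 + 2294682 = 2294680$)
$Q = -822$ ($Q = \left(\left(-14\right)^{2} - 1012\right) - 6 = \left(196 - 1012\right) - 6 = -816 - 6 = -822$)
$\frac{-4258 + f}{Q + W{\left(-25 \right)}} = \frac{-4258 + 2294680}{-822 + 2} = \frac{2290422}{-820} = 2290422 \left(- \frac{1}{820}\right) = - \frac{1145211}{410}$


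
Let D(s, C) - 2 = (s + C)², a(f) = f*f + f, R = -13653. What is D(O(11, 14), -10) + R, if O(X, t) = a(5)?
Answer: -13251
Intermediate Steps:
a(f) = f + f² (a(f) = f² + f = f + f²)
O(X, t) = 30 (O(X, t) = 5*(1 + 5) = 5*6 = 30)
D(s, C) = 2 + (C + s)² (D(s, C) = 2 + (s + C)² = 2 + (C + s)²)
D(O(11, 14), -10) + R = (2 + (-10 + 30)²) - 13653 = (2 + 20²) - 13653 = (2 + 400) - 13653 = 402 - 13653 = -13251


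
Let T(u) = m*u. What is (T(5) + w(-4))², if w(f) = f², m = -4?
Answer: 16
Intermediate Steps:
T(u) = -4*u
(T(5) + w(-4))² = (-4*5 + (-4)²)² = (-20 + 16)² = (-4)² = 16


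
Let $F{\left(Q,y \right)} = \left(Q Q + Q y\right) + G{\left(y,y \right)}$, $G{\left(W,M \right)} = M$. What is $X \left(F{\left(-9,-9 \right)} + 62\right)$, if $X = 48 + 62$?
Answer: $23650$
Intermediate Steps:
$X = 110$
$F{\left(Q,y \right)} = y + Q^{2} + Q y$ ($F{\left(Q,y \right)} = \left(Q Q + Q y\right) + y = \left(Q^{2} + Q y\right) + y = y + Q^{2} + Q y$)
$X \left(F{\left(-9,-9 \right)} + 62\right) = 110 \left(\left(-9 + \left(-9\right)^{2} - -81\right) + 62\right) = 110 \left(\left(-9 + 81 + 81\right) + 62\right) = 110 \left(153 + 62\right) = 110 \cdot 215 = 23650$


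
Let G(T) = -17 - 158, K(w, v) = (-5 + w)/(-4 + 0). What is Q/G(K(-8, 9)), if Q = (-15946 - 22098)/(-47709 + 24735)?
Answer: -19022/2010225 ≈ -0.0094626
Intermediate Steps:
K(w, v) = 5/4 - w/4 (K(w, v) = (-5 + w)/(-4) = (-5 + w)*(-1/4) = 5/4 - w/4)
G(T) = -175
Q = 19022/11487 (Q = -38044/(-22974) = -38044*(-1/22974) = 19022/11487 ≈ 1.6560)
Q/G(K(-8, 9)) = (19022/11487)/(-175) = (19022/11487)*(-1/175) = -19022/2010225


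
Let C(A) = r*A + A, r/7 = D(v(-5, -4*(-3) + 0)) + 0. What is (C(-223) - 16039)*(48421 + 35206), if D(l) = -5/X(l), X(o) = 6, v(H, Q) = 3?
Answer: -7506944909/6 ≈ -1.2512e+9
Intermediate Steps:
D(l) = -5/6
r = -35/6 (r = 7*(-5/6 + 0) = 7*(-5/6) = -35/6 ≈ -5.8333)
C(A) = -29*A/6 (C(A) = -35*A/6 + A = -29*A/6)
(C(-223) - 16039)*(48421 + 35206) = (-29/6*(-223) - 16039)*(48421 + 35206) = (6467/6 - 16039)*83627 = -89767/6*83627 = -7506944909/6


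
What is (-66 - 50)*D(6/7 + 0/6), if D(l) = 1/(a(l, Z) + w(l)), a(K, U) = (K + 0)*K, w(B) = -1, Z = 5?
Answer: 5684/13 ≈ 437.23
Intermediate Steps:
a(K, U) = K² (a(K, U) = K*K = K²)
D(l) = 1/(-1 + l²) (D(l) = 1/(l² - 1) = 1/(-1 + l²))
(-66 - 50)*D(6/7 + 0/6) = (-66 - 50)/(-1 + (6/7 + 0/6)²) = -116/(-1 + (6*(⅐) + 0*(⅙))²) = -116/(-1 + (6/7 + 0)²) = -116/(-1 + (6/7)²) = -116/(-1 + 36/49) = -116/(-13/49) = -116*(-49/13) = 5684/13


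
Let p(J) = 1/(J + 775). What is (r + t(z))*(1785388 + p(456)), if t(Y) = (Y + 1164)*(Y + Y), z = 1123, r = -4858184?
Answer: 611910596540922/1231 ≈ 4.9708e+11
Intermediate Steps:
t(Y) = 2*Y*(1164 + Y) (t(Y) = (1164 + Y)*(2*Y) = 2*Y*(1164 + Y))
p(J) = 1/(775 + J)
(r + t(z))*(1785388 + p(456)) = (-4858184 + 2*1123*(1164 + 1123))*(1785388 + 1/(775 + 456)) = (-4858184 + 2*1123*2287)*(1785388 + 1/1231) = (-4858184 + 5136602)*(1785388 + 1/1231) = 278418*(2197812629/1231) = 611910596540922/1231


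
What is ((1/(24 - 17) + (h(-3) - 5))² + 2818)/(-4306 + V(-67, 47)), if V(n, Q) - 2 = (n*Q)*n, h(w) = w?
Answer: 141107/10127271 ≈ 0.013933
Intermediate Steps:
V(n, Q) = 2 + Q*n² (V(n, Q) = 2 + (n*Q)*n = 2 + (Q*n)*n = 2 + Q*n²)
((1/(24 - 17) + (h(-3) - 5))² + 2818)/(-4306 + V(-67, 47)) = ((1/(24 - 17) + (-3 - 5))² + 2818)/(-4306 + (2 + 47*(-67)²)) = ((1/7 - 8)² + 2818)/(-4306 + (2 + 47*4489)) = ((⅐ - 8)² + 2818)/(-4306 + (2 + 210983)) = ((-55/7)² + 2818)/(-4306 + 210985) = (3025/49 + 2818)/206679 = (141107/49)*(1/206679) = 141107/10127271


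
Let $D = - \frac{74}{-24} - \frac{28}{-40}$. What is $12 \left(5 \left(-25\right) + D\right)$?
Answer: $- \frac{7273}{5} \approx -1454.6$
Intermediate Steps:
$D = \frac{227}{60}$ ($D = \left(-74\right) \left(- \frac{1}{24}\right) - - \frac{7}{10} = \frac{37}{12} + \frac{7}{10} = \frac{227}{60} \approx 3.7833$)
$12 \left(5 \left(-25\right) + D\right) = 12 \left(5 \left(-25\right) + \frac{227}{60}\right) = 12 \left(-125 + \frac{227}{60}\right) = 12 \left(- \frac{7273}{60}\right) = - \frac{7273}{5}$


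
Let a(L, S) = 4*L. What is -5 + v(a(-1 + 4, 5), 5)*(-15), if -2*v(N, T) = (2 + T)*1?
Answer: 95/2 ≈ 47.500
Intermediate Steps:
v(N, T) = -1 - T/2 (v(N, T) = -(2 + T)/2 = -1 - T/2)
-5 + v(a(-1 + 4, 5), 5)*(-15) = -5 + (-1 - 1/2*5)*(-15) = -5 + (-1 - 5/2)*(-15) = -5 - 7/2*(-15) = -5 + 105/2 = 95/2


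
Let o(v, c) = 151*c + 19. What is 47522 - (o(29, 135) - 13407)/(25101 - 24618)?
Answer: 22946129/483 ≈ 47508.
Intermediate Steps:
o(v, c) = 19 + 151*c
47522 - (o(29, 135) - 13407)/(25101 - 24618) = 47522 - ((19 + 151*135) - 13407)/(25101 - 24618) = 47522 - ((19 + 20385) - 13407)/483 = 47522 - (20404 - 13407)/483 = 47522 - 6997/483 = 22946129/483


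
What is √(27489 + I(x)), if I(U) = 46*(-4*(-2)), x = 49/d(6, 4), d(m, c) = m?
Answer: √27857 ≈ 166.90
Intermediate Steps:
x = 49/6 ≈ 8.1667
I(U) = 368 (I(U) = 46*8 = 368)
√(27489 + I(x)) = √(27489 + 368) = √27857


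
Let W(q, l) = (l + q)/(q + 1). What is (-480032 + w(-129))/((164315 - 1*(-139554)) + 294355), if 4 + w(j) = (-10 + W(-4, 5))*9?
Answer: -160043/199408 ≈ -0.80259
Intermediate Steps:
W(q, l) = (l + q)/(1 + q)
w(j) = -97 (w(j) = -4 + (-10 + (5 - 4)/(1 - 4))*9 = -4 + (-10 + 1/(-3))*9 = -4 + (-10 - 1/3*1)*9 = -4 + (-10 - 1/3)*9 = -4 - 31/3*9 = -4 - 93 = -97)
(-480032 + w(-129))/((164315 - 1*(-139554)) + 294355) = (-480032 - 97)/((164315 - 1*(-139554)) + 294355) = -480129/((164315 + 139554) + 294355) = -480129/(303869 + 294355) = -480129/598224 = -480129*1/598224 = -160043/199408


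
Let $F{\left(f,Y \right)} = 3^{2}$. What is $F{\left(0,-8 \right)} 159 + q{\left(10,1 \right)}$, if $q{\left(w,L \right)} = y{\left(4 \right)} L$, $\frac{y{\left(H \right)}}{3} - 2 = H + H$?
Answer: $1461$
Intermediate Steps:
$F{\left(f,Y \right)} = 9$
$y{\left(H \right)} = 6 + 6 H$ ($y{\left(H \right)} = 6 + 3 \left(H + H\right) = 6 + 3 \cdot 2 H = 6 + 6 H$)
$q{\left(w,L \right)} = 30 L$ ($q{\left(w,L \right)} = \left(6 + 6 \cdot 4\right) L = \left(6 + 24\right) L = 30 L$)
$F{\left(0,-8 \right)} 159 + q{\left(10,1 \right)} = 9 \cdot 159 + 30 \cdot 1 = 1431 + 30 = 1461$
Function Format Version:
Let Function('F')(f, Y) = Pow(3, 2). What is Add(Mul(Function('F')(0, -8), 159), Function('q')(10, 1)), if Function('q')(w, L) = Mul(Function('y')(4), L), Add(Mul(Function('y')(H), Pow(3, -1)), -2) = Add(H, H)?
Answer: 1461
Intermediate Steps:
Function('F')(f, Y) = 9
Function('y')(H) = Add(6, Mul(6, H)) (Function('y')(H) = Add(6, Mul(3, Add(H, H))) = Add(6, Mul(3, Mul(2, H))) = Add(6, Mul(6, H)))
Function('q')(w, L) = Mul(30, L) (Function('q')(w, L) = Mul(Add(6, Mul(6, 4)), L) = Mul(Add(6, 24), L) = Mul(30, L))
Add(Mul(Function('F')(0, -8), 159), Function('q')(10, 1)) = Add(Mul(9, 159), Mul(30, 1)) = Add(1431, 30) = 1461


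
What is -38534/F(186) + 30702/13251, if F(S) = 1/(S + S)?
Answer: -9045161426/631 ≈ -1.4335e+7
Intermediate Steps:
F(S) = 1/(2*S)
-38534/F(186) + 30702/13251 = -38534/((½)/186) + 30702/13251 = -38534/((½)*(1/186)) + 30702*(1/13251) = -38534/1/372 + 1462/631 = -38534*372 + 1462/631 = -14334648 + 1462/631 = -9045161426/631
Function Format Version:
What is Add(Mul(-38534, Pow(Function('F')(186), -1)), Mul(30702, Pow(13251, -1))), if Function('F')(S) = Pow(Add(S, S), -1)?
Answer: Rational(-9045161426, 631) ≈ -1.4335e+7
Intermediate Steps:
Function('F')(S) = Mul(Rational(1, 2), Pow(S, -1)) (Function('F')(S) = Pow(Mul(2, S), -1) = Mul(Rational(1, 2), Pow(S, -1)))
Add(Mul(-38534, Pow(Function('F')(186), -1)), Mul(30702, Pow(13251, -1))) = Add(Mul(-38534, Pow(Mul(Rational(1, 2), Pow(186, -1)), -1)), Mul(30702, Pow(13251, -1))) = Add(Mul(-38534, Pow(Mul(Rational(1, 2), Rational(1, 186)), -1)), Mul(30702, Rational(1, 13251))) = Add(Mul(-38534, Pow(Rational(1, 372), -1)), Rational(1462, 631)) = Add(Mul(-38534, 372), Rational(1462, 631)) = Add(-14334648, Rational(1462, 631)) = Rational(-9045161426, 631)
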